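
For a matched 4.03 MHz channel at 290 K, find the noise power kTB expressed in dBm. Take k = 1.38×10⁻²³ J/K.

−107.9 dBm

P_n = kTB = 1.38×10⁻²³ × 290 × 4.03×10⁶ = 1.61×10⁻¹⁴ W
In dBm: 10 log₁₀(1.61×10⁻¹⁴ / 10⁻³) = −107.9 dBm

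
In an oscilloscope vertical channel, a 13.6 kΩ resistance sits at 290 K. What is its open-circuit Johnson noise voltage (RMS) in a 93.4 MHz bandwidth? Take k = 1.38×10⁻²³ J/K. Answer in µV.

143 µV

V_n = √(4kTRB)
4kTRB = 4 × 1.38×10⁻²³ × 290 × 1.36×10⁴ × 9.34×10⁷ = 2.03×10⁻⁸ V²
V_n = √(2.03×10⁻⁸) = 1.43×10⁻⁴ V = 143 µV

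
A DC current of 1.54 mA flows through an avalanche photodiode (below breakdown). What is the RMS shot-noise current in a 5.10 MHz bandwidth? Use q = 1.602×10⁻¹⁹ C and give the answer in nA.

I_n = √(2qI·B)
2qI·B = 2 × 1.602×10⁻¹⁹ × 1.54×10⁻³ × 5.10×10⁶ = 2.52×10⁻¹⁵ A²
I_n = √(2.52×10⁻¹⁵) = 5.02×10⁻⁸ A = 50.2 nA

50.2 nA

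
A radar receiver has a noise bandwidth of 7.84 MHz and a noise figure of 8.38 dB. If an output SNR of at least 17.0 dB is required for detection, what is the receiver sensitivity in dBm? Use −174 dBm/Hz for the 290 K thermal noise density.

−79.7 dBm

Sensitivity = −174 + 10 log₁₀(B) + NF + SNR_min
= −174 + 68.94 + 8.38 + 17.0
= −79.68 dBm → −79.7 dBm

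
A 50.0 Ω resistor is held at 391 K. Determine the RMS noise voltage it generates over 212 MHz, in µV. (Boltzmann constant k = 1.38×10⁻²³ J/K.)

15.1 µV

V_n = √(4kTRB)
4kTRB = 4 × 1.38×10⁻²³ × 391 × 5.00×10¹ × 2.12×10⁸ = 2.29×10⁻¹⁰ V²
V_n = √(2.29×10⁻¹⁰) = 1.51×10⁻⁵ V = 15.1 µV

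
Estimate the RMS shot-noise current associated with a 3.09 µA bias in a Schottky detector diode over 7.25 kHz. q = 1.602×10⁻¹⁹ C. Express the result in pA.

I_n = √(2qI·B)
2qI·B = 2 × 1.602×10⁻¹⁹ × 3.09×10⁻⁶ × 7.25×10³ = 7.18×10⁻²¹ A²
I_n = √(7.18×10⁻²¹) = 8.47×10⁻¹¹ A = 84.7 pA

84.7 pA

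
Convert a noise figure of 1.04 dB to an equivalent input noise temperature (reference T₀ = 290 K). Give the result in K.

78.5 K

F = 10^(1.04/10) = 1.27057
T_e = (F − 1)·T₀ = (1.27057 − 1) × 290 = 78.5 K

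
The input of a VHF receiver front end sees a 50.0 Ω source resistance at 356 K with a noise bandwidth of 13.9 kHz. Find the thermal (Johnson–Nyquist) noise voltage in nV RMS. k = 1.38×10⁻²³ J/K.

117 nV

V_n = √(4kTRB)
4kTRB = 4 × 1.38×10⁻²³ × 356 × 5.00×10¹ × 1.39×10⁴ = 1.37×10⁻¹⁴ V²
V_n = √(1.37×10⁻¹⁴) = 1.17×10⁻⁷ V = 117 nV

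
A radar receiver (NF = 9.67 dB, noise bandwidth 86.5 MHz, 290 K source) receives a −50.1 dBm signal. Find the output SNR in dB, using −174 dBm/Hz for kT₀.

Noise floor: N = −174 + 10 log₁₀(B) + NF
10 log₁₀(8.65×10⁷) = 79.37 dB
N = −174 + 79.37 + 9.67 = −84.96 dBm
SNR = P_sig − N = −50.1 − (−84.96) = 34.86 dB → 34.9 dB

34.9 dB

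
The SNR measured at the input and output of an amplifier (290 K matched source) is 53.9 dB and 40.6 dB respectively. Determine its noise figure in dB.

NF (dB) = SNR_in(dB) − SNR_out(dB) when the source is at T₀
NF = 53.9 − 40.6 = 13.3 dB

13.3 dB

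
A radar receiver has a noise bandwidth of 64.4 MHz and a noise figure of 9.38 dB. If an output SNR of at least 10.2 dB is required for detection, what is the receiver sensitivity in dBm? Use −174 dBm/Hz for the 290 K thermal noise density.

Sensitivity = −174 + 10 log₁₀(B) + NF + SNR_min
= −174 + 78.09 + 9.38 + 10.2
= −76.33 dBm → −76.3 dBm

−76.3 dBm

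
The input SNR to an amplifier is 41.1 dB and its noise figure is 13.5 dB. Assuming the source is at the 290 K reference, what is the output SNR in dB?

By definition F = SNR_in/SNR_out, so in dB: SNR_out = SNR_in − NF
SNR_out = 41.1 − 13.5 = 27.6 dB

27.6 dB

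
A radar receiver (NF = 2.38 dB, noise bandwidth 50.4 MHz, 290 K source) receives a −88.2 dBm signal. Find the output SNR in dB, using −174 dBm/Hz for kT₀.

6.4 dB

Noise floor: N = −174 + 10 log₁₀(B) + NF
10 log₁₀(5.04×10⁷) = 77.02 dB
N = −174 + 77.02 + 2.38 = −94.60 dBm
SNR = P_sig − N = −88.2 − (−94.60) = 6.40 dB → 6.4 dB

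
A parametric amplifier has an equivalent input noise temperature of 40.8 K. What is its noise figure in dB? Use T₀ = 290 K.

F = 1 + T_e/T₀ = 1 + 40.8/290 = 1.14069
NF = 10 log₁₀(1.14069) = 0.572 dB

0.572 dB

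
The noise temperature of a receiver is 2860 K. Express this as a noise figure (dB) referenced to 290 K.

10.36 dB

F = 1 + T_e/T₀ = 1 + 2860/290 = 10.8621
NF = 10 log₁₀(10.8621) = 10.36 dB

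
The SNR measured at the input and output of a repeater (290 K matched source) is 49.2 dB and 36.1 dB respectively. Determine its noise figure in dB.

NF (dB) = SNR_in(dB) − SNR_out(dB) when the source is at T₀
NF = 49.2 − 36.1 = 13.1 dB

13.1 dB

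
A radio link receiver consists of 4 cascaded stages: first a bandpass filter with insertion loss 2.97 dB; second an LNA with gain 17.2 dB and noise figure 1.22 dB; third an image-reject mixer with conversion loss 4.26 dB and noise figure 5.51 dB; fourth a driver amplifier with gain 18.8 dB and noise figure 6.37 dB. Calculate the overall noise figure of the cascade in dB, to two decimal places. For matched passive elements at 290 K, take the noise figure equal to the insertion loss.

Convert to linear (a loss of L dB is a gain of −L dB): F_i = 10^(NF_i/10), G_i = 10^(G_i,dB/10)
  Stage 1: F_1 = 10^(2.97/10) = 1.982, G_1 = 10^(−2.97/10) = 0.5047
  Stage 2: F_2 = 10^(1.22/10) = 1.324, G_2 = 10^(17.2/10) = 52.48
  Stage 3: F_3 = 10^(5.51/10) = 3.556, G_3 = 10^(−4.26/10) = 0.3750
  Stage 4: F_4 = 10^(6.37/10) = 4.335, G_4 = 10^(18.8/10) = 75.86
Friis cascade:
  F = 1.982 + (1.324 − 1)/0.5047 + (3.556 − 1)/26.49 + (4.335 − 1)/9.931 = 3.057
NF = 10 log₁₀(3.057) = 4.85 dB

4.85 dB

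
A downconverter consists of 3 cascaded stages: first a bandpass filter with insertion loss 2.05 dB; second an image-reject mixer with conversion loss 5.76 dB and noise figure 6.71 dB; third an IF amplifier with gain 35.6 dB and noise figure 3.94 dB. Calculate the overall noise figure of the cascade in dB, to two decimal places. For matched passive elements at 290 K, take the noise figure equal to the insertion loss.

12.16 dB

Convert to linear (a loss of L dB is a gain of −L dB): F_i = 10^(NF_i/10), G_i = 10^(G_i,dB/10)
  Stage 1: F_1 = 10^(2.05/10) = 1.603, G_1 = 10^(−2.05/10) = 0.6237
  Stage 2: F_2 = 10^(6.71/10) = 4.688, G_2 = 10^(−5.76/10) = 0.2655
  Stage 3: F_3 = 10^(3.94/10) = 2.477, G_3 = 10^(35.6/10) = 3631
Friis cascade:
  F = 1.603 + (4.688 − 1)/0.6237 + (2.477 − 1)/0.1656 = 16.44
NF = 10 log₁₀(16.44) = 12.16 dB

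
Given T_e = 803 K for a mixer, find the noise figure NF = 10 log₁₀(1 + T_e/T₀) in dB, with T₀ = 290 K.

F = 1 + T_e/T₀ = 1 + 803/290 = 3.76897
NF = 10 log₁₀(3.76897) = 5.76 dB

5.76 dB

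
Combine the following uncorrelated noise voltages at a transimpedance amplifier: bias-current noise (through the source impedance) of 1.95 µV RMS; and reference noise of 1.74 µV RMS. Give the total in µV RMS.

Uncorrelated sources add in power (mean-square): V_tot = √(ΣV_i²)
V_tot = √[(1.95×10⁻⁶)² + (1.74×10⁻⁶)²] = 2.61×10⁻⁶ V = 2.61 µV

2.61 µV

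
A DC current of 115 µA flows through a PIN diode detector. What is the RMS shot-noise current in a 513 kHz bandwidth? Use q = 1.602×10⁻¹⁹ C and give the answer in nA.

4.35 nA

I_n = √(2qI·B)
2qI·B = 2 × 1.602×10⁻¹⁹ × 1.15×10⁻⁴ × 5.13×10⁵ = 1.89×10⁻¹⁷ A²
I_n = √(1.89×10⁻¹⁷) = 4.35×10⁻⁹ A = 4.35 nA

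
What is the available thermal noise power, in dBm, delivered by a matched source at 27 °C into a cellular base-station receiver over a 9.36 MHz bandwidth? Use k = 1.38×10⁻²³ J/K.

−104.1 dBm

T = 27 °C + 273.15 = 300.15 K
P_n = kTB = 1.38×10⁻²³ × 300.15 × 9.36×10⁶ = 3.88×10⁻¹⁴ W
In dBm: 10 log₁₀(3.88×10⁻¹⁴ / 10⁻³) = −104.1 dBm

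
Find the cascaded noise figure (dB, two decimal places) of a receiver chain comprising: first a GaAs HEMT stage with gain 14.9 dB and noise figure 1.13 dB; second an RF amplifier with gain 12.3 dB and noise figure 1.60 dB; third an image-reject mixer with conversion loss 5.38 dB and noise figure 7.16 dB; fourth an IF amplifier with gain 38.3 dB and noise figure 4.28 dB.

1.24 dB

Convert to linear (a loss of L dB is a gain of −L dB): F_i = 10^(NF_i/10), G_i = 10^(G_i,dB/10)
  Stage 1: F_1 = 10^(1.13/10) = 1.297, G_1 = 10^(14.9/10) = 30.90
  Stage 2: F_2 = 10^(1.60/10) = 1.445, G_2 = 10^(12.3/10) = 16.98
  Stage 3: F_3 = 10^(7.16/10) = 5.200, G_3 = 10^(−5.38/10) = 0.2897
  Stage 4: F_4 = 10^(4.28/10) = 2.679, G_4 = 10^(38.3/10) = 6761
Friis cascade:
  F = 1.297 + (1.445 − 1)/30.90 + (5.200 − 1)/524.8 + (2.679 − 1)/152.1 = 1.331
NF = 10 log₁₀(1.331) = 1.24 dB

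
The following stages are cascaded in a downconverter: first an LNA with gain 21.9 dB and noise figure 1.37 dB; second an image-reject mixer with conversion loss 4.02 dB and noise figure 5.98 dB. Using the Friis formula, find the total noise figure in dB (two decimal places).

Convert to linear (a loss of L dB is a gain of −L dB): F_i = 10^(NF_i/10), G_i = 10^(G_i,dB/10)
  Stage 1: F_1 = 10^(1.37/10) = 1.371, G_1 = 10^(21.9/10) = 154.9
  Stage 2: F_2 = 10^(5.98/10) = 3.963, G_2 = 10^(−4.02/10) = 0.3963
Friis cascade:
  F = 1.371 + (3.963 − 1)/154.9 = 1.390
NF = 10 log₁₀(1.390) = 1.43 dB

1.43 dB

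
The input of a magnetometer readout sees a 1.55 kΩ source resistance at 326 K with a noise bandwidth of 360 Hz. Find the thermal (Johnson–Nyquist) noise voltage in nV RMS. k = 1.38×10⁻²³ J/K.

100 nV

V_n = √(4kTRB)
4kTRB = 4 × 1.38×10⁻²³ × 326 × 1.55×10³ × 3.60×10² = 1.00×10⁻¹⁴ V²
V_n = √(1.00×10⁻¹⁴) = 1.00×10⁻⁷ V = 100 nV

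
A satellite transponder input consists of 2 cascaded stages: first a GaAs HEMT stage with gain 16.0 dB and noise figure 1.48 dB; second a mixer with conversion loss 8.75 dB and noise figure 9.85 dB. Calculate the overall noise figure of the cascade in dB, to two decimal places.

Convert to linear (a loss of L dB is a gain of −L dB): F_i = 10^(NF_i/10), G_i = 10^(G_i,dB/10)
  Stage 1: F_1 = 10^(1.48/10) = 1.406, G_1 = 10^(16.0/10) = 39.81
  Stage 2: F_2 = 10^(9.85/10) = 9.661, G_2 = 10^(−8.75/10) = 0.1334
Friis cascade:
  F = 1.406 + (9.661 − 1)/39.81 = 1.624
NF = 10 log₁₀(1.624) = 2.10 dB

2.10 dB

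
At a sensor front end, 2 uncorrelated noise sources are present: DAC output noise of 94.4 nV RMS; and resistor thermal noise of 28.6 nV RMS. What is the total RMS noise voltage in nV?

98.6 nV

Uncorrelated sources add in power (mean-square): V_tot = √(ΣV_i²)
V_tot = √[(9.44×10⁻⁸)² + (2.86×10⁻⁸)²] = 9.86×10⁻⁸ V = 98.6 nV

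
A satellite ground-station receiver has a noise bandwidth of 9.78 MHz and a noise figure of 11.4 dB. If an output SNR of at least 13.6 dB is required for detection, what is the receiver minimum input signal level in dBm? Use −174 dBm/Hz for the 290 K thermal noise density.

−79.1 dBm

Sensitivity = −174 + 10 log₁₀(B) + NF + SNR_min
= −174 + 69.9 + 11.4 + 13.6
= −79.1 dBm → −79.1 dBm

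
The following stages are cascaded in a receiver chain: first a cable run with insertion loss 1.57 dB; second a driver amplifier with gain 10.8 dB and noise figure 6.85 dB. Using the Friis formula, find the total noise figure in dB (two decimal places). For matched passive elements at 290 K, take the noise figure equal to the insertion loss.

8.42 dB

Convert to linear (a loss of L dB is a gain of −L dB): F_i = 10^(NF_i/10), G_i = 10^(G_i,dB/10)
  Stage 1: F_1 = 10^(1.57/10) = 1.435, G_1 = 10^(−1.57/10) = 0.6966
  Stage 2: F_2 = 10^(6.85/10) = 4.842, G_2 = 10^(10.8/10) = 12.02
Friis cascade:
  F = 1.435 + (4.842 − 1)/0.6966 = 6.950
NF = 10 log₁₀(6.950) = 8.42 dB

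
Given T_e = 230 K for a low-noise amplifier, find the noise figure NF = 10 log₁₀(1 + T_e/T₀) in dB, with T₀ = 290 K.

2.54 dB

F = 1 + T_e/T₀ = 1 + 230/290 = 1.7931
NF = 10 log₁₀(1.7931) = 2.54 dB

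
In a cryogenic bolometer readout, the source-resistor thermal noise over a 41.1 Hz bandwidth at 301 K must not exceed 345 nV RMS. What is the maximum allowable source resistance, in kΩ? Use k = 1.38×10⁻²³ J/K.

174 kΩ

Johnson–Nyquist: V_n = √(4kTRB) ⇒ R = V_n² / (4kTB)
4kTB = 4 × 1.38×10⁻²³ × 301 × 4.11×10¹ = 6.83×10⁻¹⁹
R = (3.45×10⁻⁷)² / 6.83×10⁻¹⁹ = 1.74×10⁵ Ω = 174 kΩ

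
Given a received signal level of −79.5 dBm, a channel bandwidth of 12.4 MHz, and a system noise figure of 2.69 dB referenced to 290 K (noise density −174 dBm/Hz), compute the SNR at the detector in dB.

Noise floor: N = −174 + 10 log₁₀(B) + NF
10 log₁₀(1.24×10⁷) = 70.93 dB
N = −174 + 70.93 + 2.69 = −100.38 dBm
SNR = P_sig − N = −79.5 − (−100.38) = 20.88 dB → 20.9 dB

20.9 dB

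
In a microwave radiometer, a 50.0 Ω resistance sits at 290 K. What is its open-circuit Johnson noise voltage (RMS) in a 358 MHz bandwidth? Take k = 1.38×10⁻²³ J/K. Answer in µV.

V_n = √(4kTRB)
4kTRB = 4 × 1.38×10⁻²³ × 290 × 5.00×10¹ × 3.58×10⁸ = 2.87×10⁻¹⁰ V²
V_n = √(2.87×10⁻¹⁰) = 1.69×10⁻⁵ V = 16.9 µV

16.9 µV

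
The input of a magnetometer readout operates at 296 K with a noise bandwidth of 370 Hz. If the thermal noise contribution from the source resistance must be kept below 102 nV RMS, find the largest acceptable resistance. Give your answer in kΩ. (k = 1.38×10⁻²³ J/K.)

1.72 kΩ

Johnson–Nyquist: V_n = √(4kTRB) ⇒ R = V_n² / (4kTB)
4kTB = 4 × 1.38×10⁻²³ × 296 × 3.70×10² = 6.05×10⁻¹⁸
R = (1.02×10⁻⁷)² / 6.05×10⁻¹⁸ = 1.72×10³ Ω = 1.72 kΩ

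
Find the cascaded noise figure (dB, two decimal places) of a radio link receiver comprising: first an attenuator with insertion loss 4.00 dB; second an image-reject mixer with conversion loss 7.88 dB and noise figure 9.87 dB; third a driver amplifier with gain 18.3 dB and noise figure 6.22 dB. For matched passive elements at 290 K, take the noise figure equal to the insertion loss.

18.66 dB

Convert to linear (a loss of L dB is a gain of −L dB): F_i = 10^(NF_i/10), G_i = 10^(G_i,dB/10)
  Stage 1: F_1 = 10^(4.00/10) = 2.512, G_1 = 10^(−4.00/10) = 0.3981
  Stage 2: F_2 = 10^(9.87/10) = 9.705, G_2 = 10^(−7.88/10) = 0.1629
  Stage 3: F_3 = 10^(6.22/10) = 4.188, G_3 = 10^(18.3/10) = 67.61
Friis cascade:
  F = 2.512 + (9.705 − 1)/0.3981 + (4.188 − 1)/0.06486 = 73.53
NF = 10 log₁₀(73.53) = 18.66 dB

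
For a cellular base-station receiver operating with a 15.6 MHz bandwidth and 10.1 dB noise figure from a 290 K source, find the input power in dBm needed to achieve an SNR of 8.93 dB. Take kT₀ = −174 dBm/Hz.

Sensitivity = −174 + 10 log₁₀(B) + NF + SNR_min
= −174 + 71.93 + 10.1 + 8.93
= −83.04 dBm → −83.0 dBm

−83.0 dBm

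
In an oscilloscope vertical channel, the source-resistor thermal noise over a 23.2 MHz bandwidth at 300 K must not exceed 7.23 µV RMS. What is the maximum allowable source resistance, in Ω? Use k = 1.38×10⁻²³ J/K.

Johnson–Nyquist: V_n = √(4kTRB) ⇒ R = V_n² / (4kTB)
4kTB = 4 × 1.38×10⁻²³ × 300 × 2.32×10⁷ = 3.84×10⁻¹³
R = (7.23×10⁻⁶)² / 3.84×10⁻¹³ = 1.36×10² Ω = 136 Ω

136 Ω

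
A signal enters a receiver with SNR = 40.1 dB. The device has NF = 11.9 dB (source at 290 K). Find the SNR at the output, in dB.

By definition F = SNR_in/SNR_out, so in dB: SNR_out = SNR_in − NF
SNR_out = 40.1 − 11.9 = 28.2 dB

28.2 dB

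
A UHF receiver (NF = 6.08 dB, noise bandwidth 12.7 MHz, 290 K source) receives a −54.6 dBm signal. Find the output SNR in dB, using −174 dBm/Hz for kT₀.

42.3 dB

Noise floor: N = −174 + 10 log₁₀(B) + NF
10 log₁₀(1.27×10⁷) = 71.04 dB
N = −174 + 71.04 + 6.08 = −96.88 dBm
SNR = P_sig − N = −54.6 − (−96.88) = 42.28 dB → 42.3 dB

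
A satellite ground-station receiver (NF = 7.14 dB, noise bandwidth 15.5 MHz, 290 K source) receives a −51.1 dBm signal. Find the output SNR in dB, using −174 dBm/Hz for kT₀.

Noise floor: N = −174 + 10 log₁₀(B) + NF
10 log₁₀(1.55×10⁷) = 71.9 dB
N = −174 + 71.9 + 7.14 = −94.96 dBm
SNR = P_sig − N = −51.1 − (−94.96) = 43.86 dB → 43.9 dB

43.9 dB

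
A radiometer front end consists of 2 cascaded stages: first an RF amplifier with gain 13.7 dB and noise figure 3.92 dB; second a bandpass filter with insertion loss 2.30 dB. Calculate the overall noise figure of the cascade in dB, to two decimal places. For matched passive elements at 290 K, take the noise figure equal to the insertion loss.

Convert to linear (a loss of L dB is a gain of −L dB): F_i = 10^(NF_i/10), G_i = 10^(G_i,dB/10)
  Stage 1: F_1 = 10^(3.92/10) = 2.466, G_1 = 10^(13.7/10) = 23.44
  Stage 2: F_2 = 10^(2.30/10) = 1.698, G_2 = 10^(−2.30/10) = 0.5888
Friis cascade:
  F = 2.466 + (1.698 − 1)/23.44 = 2.496
NF = 10 log₁₀(2.496) = 3.97 dB

3.97 dB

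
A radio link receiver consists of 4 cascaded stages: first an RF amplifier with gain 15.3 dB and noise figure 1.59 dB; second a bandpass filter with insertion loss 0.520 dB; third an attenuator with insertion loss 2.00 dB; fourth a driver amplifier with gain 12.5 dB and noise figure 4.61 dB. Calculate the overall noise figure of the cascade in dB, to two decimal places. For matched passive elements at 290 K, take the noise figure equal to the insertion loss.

1.95 dB

Convert to linear (a loss of L dB is a gain of −L dB): F_i = 10^(NF_i/10), G_i = 10^(G_i,dB/10)
  Stage 1: F_1 = 10^(1.59/10) = 1.442, G_1 = 10^(15.3/10) = 33.88
  Stage 2: F_2 = 10^(0.520/10) = 1.127, G_2 = 10^(−0.520/10) = 0.8872
  Stage 3: F_3 = 10^(2.00/10) = 1.585, G_3 = 10^(−2.00/10) = 0.6310
  Stage 4: F_4 = 10^(4.61/10) = 2.891, G_4 = 10^(12.5/10) = 17.78
Friis cascade:
  F = 1.442 + (1.127 − 1)/33.88 + (1.585 − 1)/30.06 + (2.891 − 1)/18.97 = 1.565
NF = 10 log₁₀(1.565) = 1.95 dB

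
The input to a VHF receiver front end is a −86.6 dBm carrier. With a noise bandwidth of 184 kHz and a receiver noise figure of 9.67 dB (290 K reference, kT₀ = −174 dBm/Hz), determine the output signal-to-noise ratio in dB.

Noise floor: N = −174 + 10 log₁₀(B) + NF
10 log₁₀(1.84×10⁵) = 52.65 dB
N = −174 + 52.65 + 9.67 = −111.68 dBm
SNR = P_sig − N = −86.6 − (−111.68) = 25.08 dB → 25.1 dB

25.1 dB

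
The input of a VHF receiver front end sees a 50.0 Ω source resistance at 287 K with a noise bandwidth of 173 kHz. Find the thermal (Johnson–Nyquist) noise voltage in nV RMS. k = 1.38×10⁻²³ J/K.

370 nV

V_n = √(4kTRB)
4kTRB = 4 × 1.38×10⁻²³ × 287 × 5.00×10¹ × 1.73×10⁵ = 1.37×10⁻¹³ V²
V_n = √(1.37×10⁻¹³) = 3.70×10⁻⁷ V = 370 nV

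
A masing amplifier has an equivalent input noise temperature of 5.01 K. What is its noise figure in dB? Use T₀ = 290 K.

0.074 dB

F = 1 + T_e/T₀ = 1 + 5.01/290 = 1.01728
NF = 10 log₁₀(1.01728) = 0.074 dB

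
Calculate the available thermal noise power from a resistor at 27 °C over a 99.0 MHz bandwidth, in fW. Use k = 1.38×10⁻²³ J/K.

410 fW

T = 27 °C + 273.15 = 300.15 K
P_n = kTB = 1.38×10⁻²³ × 300.15 × 9.90×10⁷ = 4.10×10⁻¹³ W = 410 fW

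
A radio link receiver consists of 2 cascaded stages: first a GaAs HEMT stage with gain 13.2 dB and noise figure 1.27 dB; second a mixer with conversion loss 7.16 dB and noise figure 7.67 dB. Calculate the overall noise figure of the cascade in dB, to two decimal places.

1.96 dB

Convert to linear (a loss of L dB is a gain of −L dB): F_i = 10^(NF_i/10), G_i = 10^(G_i,dB/10)
  Stage 1: F_1 = 10^(1.27/10) = 1.340, G_1 = 10^(13.2/10) = 20.89
  Stage 2: F_2 = 10^(7.67/10) = 5.848, G_2 = 10^(−7.16/10) = 0.1923
Friis cascade:
  F = 1.340 + (5.848 − 1)/20.89 = 1.572
NF = 10 log₁₀(1.572) = 1.96 dB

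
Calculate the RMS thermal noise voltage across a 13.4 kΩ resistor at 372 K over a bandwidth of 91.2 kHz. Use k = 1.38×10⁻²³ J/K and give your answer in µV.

5.01 µV

V_n = √(4kTRB)
4kTRB = 4 × 1.38×10⁻²³ × 372 × 1.34×10⁴ × 9.12×10⁴ = 2.51×10⁻¹¹ V²
V_n = √(2.51×10⁻¹¹) = 5.01×10⁻⁶ V = 5.01 µV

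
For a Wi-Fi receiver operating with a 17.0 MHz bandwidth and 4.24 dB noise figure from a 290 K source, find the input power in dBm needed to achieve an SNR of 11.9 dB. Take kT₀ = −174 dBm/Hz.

Sensitivity = −174 + 10 log₁₀(B) + NF + SNR_min
= −174 + 72.3 + 4.24 + 11.9
= −85.56 dBm → −85.6 dBm

−85.6 dBm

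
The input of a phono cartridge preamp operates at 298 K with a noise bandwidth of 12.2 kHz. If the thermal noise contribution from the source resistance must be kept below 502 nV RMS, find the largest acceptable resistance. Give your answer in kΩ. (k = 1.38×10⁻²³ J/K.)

1.26 kΩ

Johnson–Nyquist: V_n = √(4kTRB) ⇒ R = V_n² / (4kTB)
4kTB = 4 × 1.38×10⁻²³ × 298 × 1.22×10⁴ = 2.01×10⁻¹⁶
R = (5.02×10⁻⁷)² / 2.01×10⁻¹⁶ = 1.26×10³ Ω = 1.26 kΩ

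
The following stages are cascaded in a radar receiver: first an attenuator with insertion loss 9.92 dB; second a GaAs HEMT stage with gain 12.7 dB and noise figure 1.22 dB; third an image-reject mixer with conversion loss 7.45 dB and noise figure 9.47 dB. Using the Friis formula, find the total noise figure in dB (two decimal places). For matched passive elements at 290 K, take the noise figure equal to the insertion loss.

12.34 dB

Convert to linear (a loss of L dB is a gain of −L dB): F_i = 10^(NF_i/10), G_i = 10^(G_i,dB/10)
  Stage 1: F_1 = 10^(9.92/10) = 9.817, G_1 = 10^(−9.92/10) = 0.1019
  Stage 2: F_2 = 10^(1.22/10) = 1.324, G_2 = 10^(12.7/10) = 18.62
  Stage 3: F_3 = 10^(9.47/10) = 8.851, G_3 = 10^(−7.45/10) = 0.1799
Friis cascade:
  F = 9.817 + (1.324 − 1)/0.1019 + (8.851 − 1)/1.897 = 17.14
NF = 10 log₁₀(17.14) = 12.34 dB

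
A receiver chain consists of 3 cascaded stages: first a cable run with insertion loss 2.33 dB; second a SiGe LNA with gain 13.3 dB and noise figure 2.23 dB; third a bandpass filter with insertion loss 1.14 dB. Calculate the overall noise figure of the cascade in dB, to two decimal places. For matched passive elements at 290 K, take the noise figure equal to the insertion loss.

4.60 dB

Convert to linear (a loss of L dB is a gain of −L dB): F_i = 10^(NF_i/10), G_i = 10^(G_i,dB/10)
  Stage 1: F_1 = 10^(2.33/10) = 1.710, G_1 = 10^(−2.33/10) = 0.5848
  Stage 2: F_2 = 10^(2.23/10) = 1.671, G_2 = 10^(13.3/10) = 21.38
  Stage 3: F_3 = 10^(1.14/10) = 1.300, G_3 = 10^(−1.14/10) = 0.7691
Friis cascade:
  F = 1.710 + (1.671 − 1)/0.5848 + (1.300 − 1)/12.50 = 2.882
NF = 10 log₁₀(2.882) = 4.60 dB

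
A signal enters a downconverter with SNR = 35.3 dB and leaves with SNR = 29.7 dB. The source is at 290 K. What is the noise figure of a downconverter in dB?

5.6 dB

NF (dB) = SNR_in(dB) − SNR_out(dB) when the source is at T₀
NF = 35.3 − 29.7 = 5.6 dB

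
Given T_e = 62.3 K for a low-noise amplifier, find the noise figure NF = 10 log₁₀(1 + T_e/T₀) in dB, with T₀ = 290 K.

F = 1 + T_e/T₀ = 1 + 62.3/290 = 1.21483
NF = 10 log₁₀(1.21483) = 0.845 dB

0.845 dB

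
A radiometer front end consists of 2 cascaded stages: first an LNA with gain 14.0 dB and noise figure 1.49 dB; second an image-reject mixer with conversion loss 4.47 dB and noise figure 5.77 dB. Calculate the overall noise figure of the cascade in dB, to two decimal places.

1.82 dB

Convert to linear (a loss of L dB is a gain of −L dB): F_i = 10^(NF_i/10), G_i = 10^(G_i,dB/10)
  Stage 1: F_1 = 10^(1.49/10) = 1.409, G_1 = 10^(14.0/10) = 25.12
  Stage 2: F_2 = 10^(5.77/10) = 3.776, G_2 = 10^(−4.47/10) = 0.3573
Friis cascade:
  F = 1.409 + (3.776 − 1)/25.12 = 1.520
NF = 10 log₁₀(1.520) = 1.82 dB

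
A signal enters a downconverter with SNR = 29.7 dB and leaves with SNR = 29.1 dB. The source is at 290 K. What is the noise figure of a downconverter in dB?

0.6 dB

NF (dB) = SNR_in(dB) − SNR_out(dB) when the source is at T₀
NF = 29.7 − 29.1 = 0.6 dB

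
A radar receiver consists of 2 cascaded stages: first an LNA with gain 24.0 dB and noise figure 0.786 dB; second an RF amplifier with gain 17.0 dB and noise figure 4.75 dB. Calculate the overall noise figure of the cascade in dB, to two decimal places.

0.81 dB

Convert to linear (a loss of L dB is a gain of −L dB): F_i = 10^(NF_i/10), G_i = 10^(G_i,dB/10)
  Stage 1: F_1 = 10^(0.786/10) = 1.198, G_1 = 10^(24.0/10) = 251.2
  Stage 2: F_2 = 10^(4.75/10) = 2.985, G_2 = 10^(17.0/10) = 50.12
Friis cascade:
  F = 1.198 + (2.985 − 1)/251.2 = 1.206
NF = 10 log₁₀(1.206) = 0.81 dB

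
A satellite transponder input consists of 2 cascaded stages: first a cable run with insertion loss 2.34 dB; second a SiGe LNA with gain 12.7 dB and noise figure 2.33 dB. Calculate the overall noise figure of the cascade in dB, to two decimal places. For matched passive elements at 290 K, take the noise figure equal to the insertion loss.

Convert to linear (a loss of L dB is a gain of −L dB): F_i = 10^(NF_i/10), G_i = 10^(G_i,dB/10)
  Stage 1: F_1 = 10^(2.34/10) = 1.714, G_1 = 10^(−2.34/10) = 0.5834
  Stage 2: F_2 = 10^(2.33/10) = 1.710, G_2 = 10^(12.7/10) = 18.62
Friis cascade:
  F = 1.714 + (1.710 − 1)/0.5834 = 2.931
NF = 10 log₁₀(2.931) = 4.67 dB

4.67 dB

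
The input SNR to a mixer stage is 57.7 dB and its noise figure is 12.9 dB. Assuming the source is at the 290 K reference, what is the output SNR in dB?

44.8 dB

By definition F = SNR_in/SNR_out, so in dB: SNR_out = SNR_in − NF
SNR_out = 57.7 − 12.9 = 44.8 dB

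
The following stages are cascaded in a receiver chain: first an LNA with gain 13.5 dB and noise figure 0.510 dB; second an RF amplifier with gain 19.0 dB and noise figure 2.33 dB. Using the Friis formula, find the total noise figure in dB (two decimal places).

Convert to linear (a loss of L dB is a gain of −L dB): F_i = 10^(NF_i/10), G_i = 10^(G_i,dB/10)
  Stage 1: F_1 = 10^(0.510/10) = 1.125, G_1 = 10^(13.5/10) = 22.39
  Stage 2: F_2 = 10^(2.33/10) = 1.710, G_2 = 10^(19.0/10) = 79.43
Friis cascade:
  F = 1.125 + (1.710 − 1)/22.39 = 1.156
NF = 10 log₁₀(1.156) = 0.63 dB

0.63 dB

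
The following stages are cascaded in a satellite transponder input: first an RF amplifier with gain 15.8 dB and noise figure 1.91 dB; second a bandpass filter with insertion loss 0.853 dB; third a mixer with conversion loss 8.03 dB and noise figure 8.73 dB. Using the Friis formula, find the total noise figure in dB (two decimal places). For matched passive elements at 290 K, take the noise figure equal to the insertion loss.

2.47 dB

Convert to linear (a loss of L dB is a gain of −L dB): F_i = 10^(NF_i/10), G_i = 10^(G_i,dB/10)
  Stage 1: F_1 = 10^(1.91/10) = 1.552, G_1 = 10^(15.8/10) = 38.02
  Stage 2: F_2 = 10^(0.853/10) = 1.217, G_2 = 10^(−0.853/10) = 0.8217
  Stage 3: F_3 = 10^(8.73/10) = 7.464, G_3 = 10^(−8.03/10) = 0.1574
Friis cascade:
  F = 1.552 + (1.217 − 1)/38.02 + (7.464 − 1)/31.24 = 1.765
NF = 10 log₁₀(1.765) = 2.47 dB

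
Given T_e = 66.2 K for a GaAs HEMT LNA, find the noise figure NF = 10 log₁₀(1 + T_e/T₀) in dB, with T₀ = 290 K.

F = 1 + T_e/T₀ = 1 + 66.2/290 = 1.22828
NF = 10 log₁₀(1.22828) = 0.893 dB

0.893 dB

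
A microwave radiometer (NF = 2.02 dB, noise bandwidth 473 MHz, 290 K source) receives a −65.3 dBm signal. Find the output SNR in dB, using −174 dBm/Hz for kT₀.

19.9 dB

Noise floor: N = −174 + 10 log₁₀(B) + NF
10 log₁₀(4.73×10⁸) = 86.75 dB
N = −174 + 86.75 + 2.02 = −85.23 dBm
SNR = P_sig − N = −65.3 − (−85.23) = 19.93 dB → 19.9 dB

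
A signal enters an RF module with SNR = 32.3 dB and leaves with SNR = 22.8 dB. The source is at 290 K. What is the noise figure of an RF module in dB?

NF (dB) = SNR_in(dB) − SNR_out(dB) when the source is at T₀
NF = 32.3 − 22.8 = 9.5 dB

9.5 dB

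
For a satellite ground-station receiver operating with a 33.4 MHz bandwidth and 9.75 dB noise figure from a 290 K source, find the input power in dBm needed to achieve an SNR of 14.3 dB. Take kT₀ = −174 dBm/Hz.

−74.7 dBm

Sensitivity = −174 + 10 log₁₀(B) + NF + SNR_min
= −174 + 75.24 + 9.75 + 14.3
= −74.71 dBm → −74.7 dBm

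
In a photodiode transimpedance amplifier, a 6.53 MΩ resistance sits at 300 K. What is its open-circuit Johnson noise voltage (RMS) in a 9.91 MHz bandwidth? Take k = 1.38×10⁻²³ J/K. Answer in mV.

1.04 mV

V_n = √(4kTRB)
4kTRB = 4 × 1.38×10⁻²³ × 300 × 6.53×10⁶ × 9.91×10⁶ = 1.07×10⁻⁶ V²
V_n = √(1.07×10⁻⁶) = 1.04×10⁻³ V = 1.04 mV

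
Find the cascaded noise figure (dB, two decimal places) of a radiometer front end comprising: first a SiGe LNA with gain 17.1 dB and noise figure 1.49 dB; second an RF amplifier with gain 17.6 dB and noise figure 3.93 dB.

Convert to linear (a loss of L dB is a gain of −L dB): F_i = 10^(NF_i/10), G_i = 10^(G_i,dB/10)
  Stage 1: F_1 = 10^(1.49/10) = 1.409, G_1 = 10^(17.1/10) = 51.29
  Stage 2: F_2 = 10^(3.93/10) = 2.472, G_2 = 10^(17.6/10) = 57.54
Friis cascade:
  F = 1.409 + (2.472 − 1)/51.29 = 1.438
NF = 10 log₁₀(1.438) = 1.58 dB

1.58 dB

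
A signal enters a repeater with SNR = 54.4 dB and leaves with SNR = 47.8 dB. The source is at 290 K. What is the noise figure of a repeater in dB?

6.6 dB

NF (dB) = SNR_in(dB) − SNR_out(dB) when the source is at T₀
NF = 54.4 − 47.8 = 6.6 dB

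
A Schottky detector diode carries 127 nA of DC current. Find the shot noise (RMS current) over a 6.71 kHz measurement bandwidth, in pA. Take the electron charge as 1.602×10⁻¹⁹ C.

16.5 pA

I_n = √(2qI·B)
2qI·B = 2 × 1.602×10⁻¹⁹ × 1.27×10⁻⁷ × 6.71×10³ = 2.73×10⁻²² A²
I_n = √(2.73×10⁻²²) = 1.65×10⁻¹¹ A = 16.5 pA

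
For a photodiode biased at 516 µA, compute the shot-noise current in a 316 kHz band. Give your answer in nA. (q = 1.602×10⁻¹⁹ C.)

I_n = √(2qI·B)
2qI·B = 2 × 1.602×10⁻¹⁹ × 5.16×10⁻⁴ × 3.16×10⁵ = 5.22×10⁻¹⁷ A²
I_n = √(5.22×10⁻¹⁷) = 7.23×10⁻⁹ A = 7.23 nA

7.23 nA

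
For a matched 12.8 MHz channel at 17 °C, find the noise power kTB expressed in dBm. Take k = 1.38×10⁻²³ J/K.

−102.9 dBm

T = 17 °C + 273.15 = 290.15 K
P_n = kTB = 1.38×10⁻²³ × 290.15 × 1.28×10⁷ = 5.13×10⁻¹⁴ W
In dBm: 10 log₁₀(5.13×10⁻¹⁴ / 10⁻³) = −102.9 dBm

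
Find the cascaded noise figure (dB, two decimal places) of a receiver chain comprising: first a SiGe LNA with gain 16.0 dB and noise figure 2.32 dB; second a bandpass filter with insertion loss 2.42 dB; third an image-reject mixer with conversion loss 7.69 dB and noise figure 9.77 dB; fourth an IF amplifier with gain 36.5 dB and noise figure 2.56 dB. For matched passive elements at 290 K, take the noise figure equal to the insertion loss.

Convert to linear (a loss of L dB is a gain of −L dB): F_i = 10^(NF_i/10), G_i = 10^(G_i,dB/10)
  Stage 1: F_1 = 10^(2.32/10) = 1.706, G_1 = 10^(16.0/10) = 39.81
  Stage 2: F_2 = 10^(2.42/10) = 1.746, G_2 = 10^(−2.42/10) = 0.5728
  Stage 3: F_3 = 10^(9.77/10) = 9.484, G_3 = 10^(−7.69/10) = 0.1702
  Stage 4: F_4 = 10^(2.56/10) = 1.803, G_4 = 10^(36.5/10) = 4467
Friis cascade:
  F = 1.706 + (1.746 − 1)/39.81 + (9.484 − 1)/22.80 + (1.803 − 1)/3.882 = 2.304
NF = 10 log₁₀(2.304) = 3.62 dB

3.62 dB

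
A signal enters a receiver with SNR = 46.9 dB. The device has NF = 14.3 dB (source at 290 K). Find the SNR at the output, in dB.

By definition F = SNR_in/SNR_out, so in dB: SNR_out = SNR_in − NF
SNR_out = 46.9 − 14.3 = 32.6 dB

32.6 dB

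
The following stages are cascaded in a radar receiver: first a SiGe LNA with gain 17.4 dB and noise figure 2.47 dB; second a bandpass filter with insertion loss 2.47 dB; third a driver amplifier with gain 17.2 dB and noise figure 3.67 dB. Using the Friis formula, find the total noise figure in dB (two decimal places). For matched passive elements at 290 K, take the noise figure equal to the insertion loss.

2.61 dB

Convert to linear (a loss of L dB is a gain of −L dB): F_i = 10^(NF_i/10), G_i = 10^(G_i,dB/10)
  Stage 1: F_1 = 10^(2.47/10) = 1.766, G_1 = 10^(17.4/10) = 54.95
  Stage 2: F_2 = 10^(2.47/10) = 1.766, G_2 = 10^(−2.47/10) = 0.5662
  Stage 3: F_3 = 10^(3.67/10) = 2.328, G_3 = 10^(17.2/10) = 52.48
Friis cascade:
  F = 1.766 + (1.766 − 1)/54.95 + (2.328 − 1)/31.12 = 1.823
NF = 10 log₁₀(1.823) = 2.61 dB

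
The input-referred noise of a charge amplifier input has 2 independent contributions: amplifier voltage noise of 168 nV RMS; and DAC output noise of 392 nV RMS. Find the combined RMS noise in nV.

Uncorrelated sources add in power (mean-square): V_tot = √(ΣV_i²)
V_tot = √[(1.68×10⁻⁷)² + (3.92×10⁻⁷)²] = 4.26×10⁻⁷ V = 426 nV

426 nV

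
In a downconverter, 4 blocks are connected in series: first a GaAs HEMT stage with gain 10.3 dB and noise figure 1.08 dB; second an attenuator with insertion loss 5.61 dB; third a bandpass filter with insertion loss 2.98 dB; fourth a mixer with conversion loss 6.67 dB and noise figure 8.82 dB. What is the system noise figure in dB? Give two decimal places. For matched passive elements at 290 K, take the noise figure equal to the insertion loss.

8.01 dB

Convert to linear (a loss of L dB is a gain of −L dB): F_i = 10^(NF_i/10), G_i = 10^(G_i,dB/10)
  Stage 1: F_1 = 10^(1.08/10) = 1.282, G_1 = 10^(10.3/10) = 10.72
  Stage 2: F_2 = 10^(5.61/10) = 3.639, G_2 = 10^(−5.61/10) = 0.2748
  Stage 3: F_3 = 10^(2.98/10) = 1.986, G_3 = 10^(−2.98/10) = 0.5035
  Stage 4: F_4 = 10^(8.82/10) = 7.621, G_4 = 10^(−6.67/10) = 0.2153
Friis cascade:
  F = 1.282 + (3.639 − 1)/10.72 + (1.986 − 1)/2.944 + (7.621 − 1)/1.483 = 6.329
NF = 10 log₁₀(6.329) = 8.01 dB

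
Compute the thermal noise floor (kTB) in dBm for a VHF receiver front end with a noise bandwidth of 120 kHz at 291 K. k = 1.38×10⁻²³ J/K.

−123.2 dBm

P_n = kTB = 1.38×10⁻²³ × 291 × 1.20×10⁵ = 4.82×10⁻¹⁶ W
In dBm: 10 log₁₀(4.82×10⁻¹⁶ / 10⁻³) = −123.2 dBm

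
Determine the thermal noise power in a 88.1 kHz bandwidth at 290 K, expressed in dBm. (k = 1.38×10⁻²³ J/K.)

P_n = kTB = 1.38×10⁻²³ × 290 × 8.81×10⁴ = 3.53×10⁻¹⁶ W
In dBm: 10 log₁₀(3.53×10⁻¹⁶ / 10⁻³) = −124.5 dBm

−124.5 dBm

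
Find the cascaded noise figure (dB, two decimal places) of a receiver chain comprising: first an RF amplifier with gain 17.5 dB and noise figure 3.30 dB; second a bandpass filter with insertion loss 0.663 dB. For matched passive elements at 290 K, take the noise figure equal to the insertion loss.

3.31 dB

Convert to linear (a loss of L dB is a gain of −L dB): F_i = 10^(NF_i/10), G_i = 10^(G_i,dB/10)
  Stage 1: F_1 = 10^(3.30/10) = 2.138, G_1 = 10^(17.5/10) = 56.23
  Stage 2: F_2 = 10^(0.663/10) = 1.165, G_2 = 10^(−0.663/10) = 0.8584
Friis cascade:
  F = 2.138 + (1.165 − 1)/56.23 = 2.141
NF = 10 log₁₀(2.141) = 3.31 dB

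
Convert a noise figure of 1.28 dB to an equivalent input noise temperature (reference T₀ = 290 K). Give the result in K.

99.4 K

F = 10^(1.28/10) = 1.34276
T_e = (F − 1)·T₀ = (1.34276 − 1) × 290 = 99.4 K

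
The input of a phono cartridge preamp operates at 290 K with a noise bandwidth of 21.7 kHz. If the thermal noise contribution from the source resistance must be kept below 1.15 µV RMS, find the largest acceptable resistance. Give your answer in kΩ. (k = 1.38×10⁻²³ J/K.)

3.81 kΩ

Johnson–Nyquist: V_n = √(4kTRB) ⇒ R = V_n² / (4kTB)
4kTB = 4 × 1.38×10⁻²³ × 290 × 2.17×10⁴ = 3.47×10⁻¹⁶
R = (1.15×10⁻⁶)² / 3.47×10⁻¹⁶ = 3.81×10³ Ω = 3.81 kΩ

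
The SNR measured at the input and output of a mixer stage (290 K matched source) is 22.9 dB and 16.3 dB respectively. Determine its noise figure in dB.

6.6 dB

NF (dB) = SNR_in(dB) − SNR_out(dB) when the source is at T₀
NF = 22.9 − 16.3 = 6.6 dB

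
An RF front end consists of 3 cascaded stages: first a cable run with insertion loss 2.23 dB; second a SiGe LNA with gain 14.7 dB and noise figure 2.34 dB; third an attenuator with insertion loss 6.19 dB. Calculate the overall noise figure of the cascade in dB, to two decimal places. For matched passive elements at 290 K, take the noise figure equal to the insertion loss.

Convert to linear (a loss of L dB is a gain of −L dB): F_i = 10^(NF_i/10), G_i = 10^(G_i,dB/10)
  Stage 1: F_1 = 10^(2.23/10) = 1.671, G_1 = 10^(−2.23/10) = 0.5984
  Stage 2: F_2 = 10^(2.34/10) = 1.714, G_2 = 10^(14.7/10) = 29.51
  Stage 3: F_3 = 10^(6.19/10) = 4.159, G_3 = 10^(−6.19/10) = 0.2404
Friis cascade:
  F = 1.671 + (1.714 − 1)/0.5984 + (4.159 − 1)/17.66 = 3.043
NF = 10 log₁₀(3.043) = 4.83 dB

4.83 dB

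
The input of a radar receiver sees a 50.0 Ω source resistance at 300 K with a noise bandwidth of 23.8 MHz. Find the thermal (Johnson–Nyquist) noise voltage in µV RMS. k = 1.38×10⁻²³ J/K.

V_n = √(4kTRB)
4kTRB = 4 × 1.38×10⁻²³ × 300 × 5.00×10¹ × 2.38×10⁷ = 1.97×10⁻¹¹ V²
V_n = √(1.97×10⁻¹¹) = 4.44×10⁻⁶ V = 4.44 µV

4.44 µV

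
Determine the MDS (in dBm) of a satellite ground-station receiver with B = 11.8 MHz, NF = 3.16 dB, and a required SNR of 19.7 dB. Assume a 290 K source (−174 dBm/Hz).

−80.4 dBm

Sensitivity = −174 + 10 log₁₀(B) + NF + SNR_min
= −174 + 70.72 + 3.16 + 19.7
= −80.42 dBm → −80.4 dBm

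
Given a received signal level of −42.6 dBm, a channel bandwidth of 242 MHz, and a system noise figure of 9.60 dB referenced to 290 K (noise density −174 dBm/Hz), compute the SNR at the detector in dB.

38.0 dB

Noise floor: N = −174 + 10 log₁₀(B) + NF
10 log₁₀(2.42×10⁸) = 83.84 dB
N = −174 + 83.84 + 9.60 = −80.56 dBm
SNR = P_sig − N = −42.6 − (−80.56) = 37.96 dB → 38.0 dB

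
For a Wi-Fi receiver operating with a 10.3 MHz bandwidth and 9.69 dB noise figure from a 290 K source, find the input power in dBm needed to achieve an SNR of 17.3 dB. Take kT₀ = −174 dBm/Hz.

−76.9 dBm

Sensitivity = −174 + 10 log₁₀(B) + NF + SNR_min
= −174 + 70.13 + 9.69 + 17.3
= −76.88 dBm → −76.9 dBm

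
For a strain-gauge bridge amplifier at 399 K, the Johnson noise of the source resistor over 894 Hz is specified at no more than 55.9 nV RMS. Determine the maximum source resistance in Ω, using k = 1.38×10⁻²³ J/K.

Johnson–Nyquist: V_n = √(4kTRB) ⇒ R = V_n² / (4kTB)
4kTB = 4 × 1.38×10⁻²³ × 399 × 8.94×10² = 1.97×10⁻¹⁷
R = (5.59×10⁻⁸)² / 1.97×10⁻¹⁷ = 1.59×10² Ω = 159 Ω

159 Ω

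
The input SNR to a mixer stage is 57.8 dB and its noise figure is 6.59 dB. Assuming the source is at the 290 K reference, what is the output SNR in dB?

51.21 dB

By definition F = SNR_in/SNR_out, so in dB: SNR_out = SNR_in − NF
SNR_out = 57.8 − 6.59 = 51.21 dB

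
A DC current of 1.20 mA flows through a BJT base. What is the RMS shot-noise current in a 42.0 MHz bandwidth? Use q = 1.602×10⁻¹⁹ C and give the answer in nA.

127 nA

I_n = √(2qI·B)
2qI·B = 2 × 1.602×10⁻¹⁹ × 1.20×10⁻³ × 4.20×10⁷ = 1.61×10⁻¹⁴ A²
I_n = √(1.61×10⁻¹⁴) = 1.27×10⁻⁷ A = 127 nA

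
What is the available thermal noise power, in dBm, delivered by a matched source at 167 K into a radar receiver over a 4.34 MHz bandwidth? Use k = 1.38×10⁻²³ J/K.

−110.0 dBm

P_n = kTB = 1.38×10⁻²³ × 167 × 4.34×10⁶ = 1.00×10⁻¹⁴ W
In dBm: 10 log₁₀(1.00×10⁻¹⁴ / 10⁻³) = −110.0 dBm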